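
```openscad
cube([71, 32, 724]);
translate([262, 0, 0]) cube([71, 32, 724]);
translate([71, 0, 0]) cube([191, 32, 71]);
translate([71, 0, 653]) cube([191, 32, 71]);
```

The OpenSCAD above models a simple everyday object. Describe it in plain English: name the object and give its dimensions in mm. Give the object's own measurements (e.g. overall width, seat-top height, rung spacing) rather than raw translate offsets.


A rectangular picture frame lying in the x–z plane (depth along y). The opening is 191 mm wide (x) by 582 mm tall (z), surrounded by a border 71 mm wide on all four sides. The frame is 32 mm deep and is made of two full-height vertical stiles with two horizontal rails fitted between them.


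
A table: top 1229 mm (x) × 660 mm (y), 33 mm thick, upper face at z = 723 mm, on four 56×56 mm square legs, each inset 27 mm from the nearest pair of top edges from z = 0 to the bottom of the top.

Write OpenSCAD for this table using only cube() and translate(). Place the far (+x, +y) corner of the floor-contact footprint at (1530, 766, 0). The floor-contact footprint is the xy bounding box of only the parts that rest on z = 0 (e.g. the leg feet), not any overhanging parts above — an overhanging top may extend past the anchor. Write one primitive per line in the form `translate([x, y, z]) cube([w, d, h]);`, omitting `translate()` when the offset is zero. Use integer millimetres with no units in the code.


translate([328, 133, 690]) cube([1229, 660, 33]);
translate([355, 160, 0]) cube([56, 56, 690]);
translate([1474, 160, 0]) cube([56, 56, 690]);
translate([355, 710, 0]) cube([56, 56, 690]);
translate([1474, 710, 0]) cube([56, 56, 690]);


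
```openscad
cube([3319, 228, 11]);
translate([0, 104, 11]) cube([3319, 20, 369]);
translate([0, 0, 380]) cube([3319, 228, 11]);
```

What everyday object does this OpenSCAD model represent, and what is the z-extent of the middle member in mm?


An I-beam. The web height is 369 mm.

Two wide flanges with a thin centred web — an I-beam. Overall 391 mm minus two 11 mm flanges gives a web of 391 − 2·11 = 369 mm.


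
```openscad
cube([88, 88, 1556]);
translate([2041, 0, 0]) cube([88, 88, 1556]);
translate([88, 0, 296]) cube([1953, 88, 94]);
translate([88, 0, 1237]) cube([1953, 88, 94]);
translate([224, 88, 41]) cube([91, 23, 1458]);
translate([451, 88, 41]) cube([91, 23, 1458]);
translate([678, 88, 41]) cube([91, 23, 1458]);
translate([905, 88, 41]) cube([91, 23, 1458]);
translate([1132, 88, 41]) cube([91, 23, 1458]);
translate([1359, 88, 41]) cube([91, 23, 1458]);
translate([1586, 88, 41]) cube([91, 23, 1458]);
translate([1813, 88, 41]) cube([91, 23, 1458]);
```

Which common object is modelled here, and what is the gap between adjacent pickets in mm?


A fence section. The picket gap is 136 mm.

Two posts, two rails, 8 pickets — a fence section. Span 1953 mm holds 8 pickets of 91 mm with 9 equal gaps: ⌊(1953 − 8·91) / 9⌋ = 136 mm.


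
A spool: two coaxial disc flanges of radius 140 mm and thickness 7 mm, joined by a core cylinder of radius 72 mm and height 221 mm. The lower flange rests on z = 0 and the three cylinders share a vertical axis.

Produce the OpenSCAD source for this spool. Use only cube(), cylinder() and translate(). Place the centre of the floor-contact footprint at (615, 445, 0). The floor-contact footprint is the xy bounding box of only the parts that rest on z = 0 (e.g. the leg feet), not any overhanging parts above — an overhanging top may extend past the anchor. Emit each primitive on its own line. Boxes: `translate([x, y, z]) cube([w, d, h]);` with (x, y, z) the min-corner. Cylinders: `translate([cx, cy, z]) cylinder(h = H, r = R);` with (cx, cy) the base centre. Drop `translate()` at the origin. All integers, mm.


translate([615, 445, 0]) cylinder(h = 7, r = 140);
translate([615, 445, 7]) cylinder(h = 221, r = 72);
translate([615, 445, 228]) cylinder(h = 7, r = 140);


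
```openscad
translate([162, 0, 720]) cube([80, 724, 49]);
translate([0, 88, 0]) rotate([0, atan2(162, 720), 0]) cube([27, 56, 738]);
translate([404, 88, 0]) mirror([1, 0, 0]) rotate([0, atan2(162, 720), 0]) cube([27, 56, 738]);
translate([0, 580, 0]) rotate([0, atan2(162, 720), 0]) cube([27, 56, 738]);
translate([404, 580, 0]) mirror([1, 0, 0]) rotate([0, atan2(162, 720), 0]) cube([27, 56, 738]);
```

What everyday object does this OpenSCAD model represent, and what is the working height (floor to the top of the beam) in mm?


A sawhorse. The overall height is 769 mm.

A beam across two mirrored pairs of raked legs — a sawhorse. The beam's underside is at z = 720 (matching the legs' vertical rise in atan2(162, 720)) and the beam is 49 mm tall, so its top is at 720 + 49 = 769 mm. The raked legs top out at the beam's underside, so that is the highest point.


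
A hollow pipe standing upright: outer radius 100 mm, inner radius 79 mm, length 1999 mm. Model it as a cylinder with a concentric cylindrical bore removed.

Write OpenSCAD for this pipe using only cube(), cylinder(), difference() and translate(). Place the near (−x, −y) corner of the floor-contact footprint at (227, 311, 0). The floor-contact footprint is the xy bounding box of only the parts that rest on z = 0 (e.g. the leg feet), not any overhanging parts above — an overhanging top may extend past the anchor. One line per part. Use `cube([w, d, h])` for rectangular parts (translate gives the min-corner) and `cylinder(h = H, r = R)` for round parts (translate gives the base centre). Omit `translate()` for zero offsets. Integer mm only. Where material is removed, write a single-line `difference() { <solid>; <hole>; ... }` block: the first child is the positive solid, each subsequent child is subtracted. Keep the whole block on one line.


difference() { translate([327, 411, 0]) cylinder(h = 1999, r = 100); translate([327, 411, 0]) cylinder(h = 1999, r = 79); }


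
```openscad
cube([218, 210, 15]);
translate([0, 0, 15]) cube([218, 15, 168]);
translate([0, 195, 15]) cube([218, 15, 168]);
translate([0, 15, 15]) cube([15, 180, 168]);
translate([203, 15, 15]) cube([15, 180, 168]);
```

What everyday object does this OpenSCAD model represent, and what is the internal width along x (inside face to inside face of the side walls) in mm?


An open box. The internal width is 188 mm.

A 218×210 base slab with four walls standing on it — an open box. The base is 218 mm wide and the walls are 15 mm thick, so the internal width is 218 − 2 × 15 = 188 mm.


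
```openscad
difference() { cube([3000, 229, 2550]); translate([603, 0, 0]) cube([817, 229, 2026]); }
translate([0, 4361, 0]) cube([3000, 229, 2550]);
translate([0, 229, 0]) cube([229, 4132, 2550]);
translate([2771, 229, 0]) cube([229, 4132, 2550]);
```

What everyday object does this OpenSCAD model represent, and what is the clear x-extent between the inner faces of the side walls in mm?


A single room. The interior width is 2542 mm.

Four walls enclosing a rectangle with a door in the front wall — a room. Outside width 3000 minus two 229 mm walls gives 2542 mm.


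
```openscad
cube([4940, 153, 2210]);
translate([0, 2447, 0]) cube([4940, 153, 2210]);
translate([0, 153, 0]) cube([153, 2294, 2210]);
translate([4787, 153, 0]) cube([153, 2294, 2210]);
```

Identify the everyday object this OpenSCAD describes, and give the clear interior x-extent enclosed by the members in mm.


A house (or room) frame. The interior width is 4634 mm.

Four 2210 mm walls enclosing a rectangle with no floor or roof — a room or house frame. Outside width is 4940 mm and wall thickness is 153 mm, so the interior width is 4940 − 2 × 153 = 4634 mm.


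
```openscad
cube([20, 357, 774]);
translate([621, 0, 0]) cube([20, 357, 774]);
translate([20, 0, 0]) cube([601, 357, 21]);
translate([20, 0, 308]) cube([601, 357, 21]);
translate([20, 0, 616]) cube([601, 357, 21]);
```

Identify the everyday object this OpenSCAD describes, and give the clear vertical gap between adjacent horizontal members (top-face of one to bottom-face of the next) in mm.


A bookshelf. The clear shelf gap is 287 mm.

Two tall side panels with 3 horizontal boards between them — a bookshelf. The first two shelf undersides are at z = 0 and z = 308; with shelf thickness 21, the clear gap is 308 − 0 − 21 = 287 mm.


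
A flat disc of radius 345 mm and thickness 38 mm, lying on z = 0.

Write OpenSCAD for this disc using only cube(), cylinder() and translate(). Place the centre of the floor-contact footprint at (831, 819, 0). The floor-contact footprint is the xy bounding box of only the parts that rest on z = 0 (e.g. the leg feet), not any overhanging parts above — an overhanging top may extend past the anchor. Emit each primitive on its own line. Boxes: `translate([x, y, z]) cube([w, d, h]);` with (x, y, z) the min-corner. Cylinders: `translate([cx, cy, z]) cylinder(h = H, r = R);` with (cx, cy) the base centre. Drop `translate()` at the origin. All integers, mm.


translate([831, 819, 0]) cylinder(h = 38, r = 345);


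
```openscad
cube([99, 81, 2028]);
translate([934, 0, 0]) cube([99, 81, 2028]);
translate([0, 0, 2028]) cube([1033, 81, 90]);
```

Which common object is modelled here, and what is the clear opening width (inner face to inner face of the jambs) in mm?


A door frame. The clear opening width is 835 mm.

Two 2028 mm tall posts with a header on top — a door frame. The left jamb is 99 mm wide at x = 0; the right jamb starts at x = 934. The clear opening is 934 − 99 = 835 mm.


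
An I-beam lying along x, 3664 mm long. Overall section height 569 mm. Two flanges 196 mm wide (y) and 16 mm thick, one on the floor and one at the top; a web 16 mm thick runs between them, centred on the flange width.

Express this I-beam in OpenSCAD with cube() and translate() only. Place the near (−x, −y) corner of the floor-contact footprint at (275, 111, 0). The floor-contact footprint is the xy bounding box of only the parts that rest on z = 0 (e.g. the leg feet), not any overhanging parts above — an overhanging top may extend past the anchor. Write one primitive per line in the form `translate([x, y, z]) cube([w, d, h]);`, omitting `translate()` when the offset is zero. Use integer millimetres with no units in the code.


translate([275, 111, 0]) cube([3664, 196, 16]);
translate([275, 201, 16]) cube([3664, 16, 537]);
translate([275, 111, 553]) cube([3664, 196, 16]);


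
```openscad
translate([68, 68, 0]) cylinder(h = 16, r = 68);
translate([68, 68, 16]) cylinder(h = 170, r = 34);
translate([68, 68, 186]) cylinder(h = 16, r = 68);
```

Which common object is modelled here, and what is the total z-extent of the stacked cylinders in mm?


A spool. The overall height is 202 mm.

Three coaxial cylinders, large–small–large — a spool. Two 16 mm flanges and a 170 mm core give 16 + 170 + 16 = 202 mm.


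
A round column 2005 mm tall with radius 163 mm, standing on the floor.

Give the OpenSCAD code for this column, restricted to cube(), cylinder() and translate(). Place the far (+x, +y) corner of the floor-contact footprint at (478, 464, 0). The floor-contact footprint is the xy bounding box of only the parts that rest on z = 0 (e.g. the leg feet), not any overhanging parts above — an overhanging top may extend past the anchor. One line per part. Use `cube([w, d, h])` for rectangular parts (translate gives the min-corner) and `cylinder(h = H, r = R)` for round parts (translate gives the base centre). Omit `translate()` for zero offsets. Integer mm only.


translate([315, 301, 0]) cylinder(h = 2005, r = 163);


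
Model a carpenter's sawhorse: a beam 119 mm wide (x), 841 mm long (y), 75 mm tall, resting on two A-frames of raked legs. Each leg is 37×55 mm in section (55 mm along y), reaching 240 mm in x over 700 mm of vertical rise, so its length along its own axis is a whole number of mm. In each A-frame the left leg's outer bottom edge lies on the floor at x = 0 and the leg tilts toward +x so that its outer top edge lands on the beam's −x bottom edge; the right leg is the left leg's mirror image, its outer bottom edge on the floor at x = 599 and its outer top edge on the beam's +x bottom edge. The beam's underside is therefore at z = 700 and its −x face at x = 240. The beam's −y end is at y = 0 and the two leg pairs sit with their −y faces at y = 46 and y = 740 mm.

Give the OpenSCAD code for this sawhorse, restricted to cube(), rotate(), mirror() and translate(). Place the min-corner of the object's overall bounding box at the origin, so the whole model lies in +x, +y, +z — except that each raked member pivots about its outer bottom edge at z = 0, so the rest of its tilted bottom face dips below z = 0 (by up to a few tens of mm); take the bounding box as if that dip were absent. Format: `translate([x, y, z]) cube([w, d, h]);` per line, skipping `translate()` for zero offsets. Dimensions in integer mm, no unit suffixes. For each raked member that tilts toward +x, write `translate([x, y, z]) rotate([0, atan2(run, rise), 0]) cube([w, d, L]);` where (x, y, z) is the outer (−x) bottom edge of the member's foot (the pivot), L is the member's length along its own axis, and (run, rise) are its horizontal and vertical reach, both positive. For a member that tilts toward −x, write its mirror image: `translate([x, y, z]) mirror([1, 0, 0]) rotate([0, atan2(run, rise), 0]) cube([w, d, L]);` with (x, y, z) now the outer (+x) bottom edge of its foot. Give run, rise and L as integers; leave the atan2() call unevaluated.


// leg length = √(240² + 700²) = 740
// right-leg outer foot x = 2·240 + 119 = 599
// beam min-corner = (240, 0, 700)
translate([240, 0, 700]) cube([119, 841, 75]);
translate([0, 46, 0]) rotate([0, atan2(240, 700), 0]) cube([37, 55, 740]);
translate([599, 46, 0]) mirror([1, 0, 0]) rotate([0, atan2(240, 700), 0]) cube([37, 55, 740]);
translate([0, 740, 0]) rotate([0, atan2(240, 700), 0]) cube([37, 55, 740]);
translate([599, 740, 0]) mirror([1, 0, 0]) rotate([0, atan2(240, 700), 0]) cube([37, 55, 740]);


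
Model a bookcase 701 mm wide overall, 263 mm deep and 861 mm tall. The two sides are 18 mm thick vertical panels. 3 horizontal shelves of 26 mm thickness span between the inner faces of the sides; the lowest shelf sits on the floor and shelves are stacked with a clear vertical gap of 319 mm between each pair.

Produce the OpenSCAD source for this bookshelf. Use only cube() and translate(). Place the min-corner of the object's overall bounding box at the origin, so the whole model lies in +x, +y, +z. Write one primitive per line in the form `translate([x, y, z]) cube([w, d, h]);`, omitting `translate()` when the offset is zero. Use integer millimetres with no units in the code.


cube([18, 263, 861]);
translate([683, 0, 0]) cube([18, 263, 861]);
translate([18, 0, 0]) cube([665, 263, 26]);
translate([18, 0, 345]) cube([665, 263, 26]);
translate([18, 0, 690]) cube([665, 263, 26]);


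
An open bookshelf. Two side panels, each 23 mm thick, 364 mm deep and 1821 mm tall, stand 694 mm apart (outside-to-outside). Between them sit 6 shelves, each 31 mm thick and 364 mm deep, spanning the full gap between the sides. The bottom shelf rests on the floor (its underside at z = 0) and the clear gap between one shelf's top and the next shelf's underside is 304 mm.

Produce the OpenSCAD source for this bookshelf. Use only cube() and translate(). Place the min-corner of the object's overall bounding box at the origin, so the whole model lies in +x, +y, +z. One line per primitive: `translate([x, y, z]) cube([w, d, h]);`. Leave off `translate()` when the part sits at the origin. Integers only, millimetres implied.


cube([23, 364, 1821]);
translate([671, 0, 0]) cube([23, 364, 1821]);
translate([23, 0, 0]) cube([648, 364, 31]);
translate([23, 0, 335]) cube([648, 364, 31]);
translate([23, 0, 670]) cube([648, 364, 31]);
translate([23, 0, 1005]) cube([648, 364, 31]);
translate([23, 0, 1340]) cube([648, 364, 31]);
translate([23, 0, 1675]) cube([648, 364, 31]);


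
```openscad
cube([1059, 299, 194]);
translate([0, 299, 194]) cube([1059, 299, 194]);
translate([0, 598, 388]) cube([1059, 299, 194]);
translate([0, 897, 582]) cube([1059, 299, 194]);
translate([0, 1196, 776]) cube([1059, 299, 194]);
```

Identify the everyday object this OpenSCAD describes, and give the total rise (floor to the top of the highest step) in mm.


A staircase. The total rise is 970 mm.

5 identical blocks, each offset up and back from the previous — a staircase. Each step is 194 mm tall and there are 5 of them, so the total rise is 5 × 194 = 970 mm.


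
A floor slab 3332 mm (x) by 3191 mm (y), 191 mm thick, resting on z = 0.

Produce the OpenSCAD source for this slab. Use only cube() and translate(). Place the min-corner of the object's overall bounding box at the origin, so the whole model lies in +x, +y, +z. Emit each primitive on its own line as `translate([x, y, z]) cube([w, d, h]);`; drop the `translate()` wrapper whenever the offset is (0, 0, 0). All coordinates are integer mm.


cube([3332, 3191, 191]);


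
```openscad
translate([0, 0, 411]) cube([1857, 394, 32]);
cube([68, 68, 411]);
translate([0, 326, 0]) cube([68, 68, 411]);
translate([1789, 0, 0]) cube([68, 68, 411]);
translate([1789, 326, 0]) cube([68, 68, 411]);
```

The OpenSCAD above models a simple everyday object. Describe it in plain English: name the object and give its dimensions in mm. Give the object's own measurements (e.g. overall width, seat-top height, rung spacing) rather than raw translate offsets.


A long wooden bench with a 1857 mm (x) × 394 mm (y) seat, 32 mm thick, its top surface 443 mm above the floor. Four 68 mm square legs at the seat corners, flush with the edges, run from z = 0 to the seat underside.


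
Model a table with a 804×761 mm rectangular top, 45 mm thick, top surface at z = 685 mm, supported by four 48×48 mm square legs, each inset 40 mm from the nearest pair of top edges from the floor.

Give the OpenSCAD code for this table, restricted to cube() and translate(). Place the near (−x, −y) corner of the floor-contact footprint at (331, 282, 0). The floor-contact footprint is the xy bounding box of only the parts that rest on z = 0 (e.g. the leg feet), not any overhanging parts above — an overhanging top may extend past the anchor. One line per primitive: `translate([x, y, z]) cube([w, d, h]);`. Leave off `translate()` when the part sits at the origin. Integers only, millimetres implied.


// leg_h = 685 - 45 = 640
translate([291, 242, 640]) cube([804, 761, 45]);
translate([331, 282, 0]) cube([48, 48, 640]);
translate([1007, 282, 0]) cube([48, 48, 640]);
translate([331, 915, 0]) cube([48, 48, 640]);
translate([1007, 915, 0]) cube([48, 48, 640]);


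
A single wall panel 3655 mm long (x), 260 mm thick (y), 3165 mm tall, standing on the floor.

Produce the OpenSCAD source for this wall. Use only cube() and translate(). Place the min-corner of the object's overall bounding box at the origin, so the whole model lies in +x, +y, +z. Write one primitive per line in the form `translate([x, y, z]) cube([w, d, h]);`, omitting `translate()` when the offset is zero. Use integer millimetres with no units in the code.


cube([3655, 260, 3165]);


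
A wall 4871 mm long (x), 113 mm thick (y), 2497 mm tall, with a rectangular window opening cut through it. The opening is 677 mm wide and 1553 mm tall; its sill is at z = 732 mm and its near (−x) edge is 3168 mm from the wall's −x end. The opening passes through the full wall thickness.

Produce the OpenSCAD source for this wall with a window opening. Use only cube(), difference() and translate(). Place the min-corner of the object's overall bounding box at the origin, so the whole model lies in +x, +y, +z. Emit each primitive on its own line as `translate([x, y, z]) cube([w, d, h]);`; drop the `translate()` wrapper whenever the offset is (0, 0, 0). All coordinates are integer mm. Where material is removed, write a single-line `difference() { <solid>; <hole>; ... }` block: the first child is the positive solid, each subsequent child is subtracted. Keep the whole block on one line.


difference() { cube([4871, 113, 2497]); translate([3168, 0, 732]) cube([677, 113, 1553]); }


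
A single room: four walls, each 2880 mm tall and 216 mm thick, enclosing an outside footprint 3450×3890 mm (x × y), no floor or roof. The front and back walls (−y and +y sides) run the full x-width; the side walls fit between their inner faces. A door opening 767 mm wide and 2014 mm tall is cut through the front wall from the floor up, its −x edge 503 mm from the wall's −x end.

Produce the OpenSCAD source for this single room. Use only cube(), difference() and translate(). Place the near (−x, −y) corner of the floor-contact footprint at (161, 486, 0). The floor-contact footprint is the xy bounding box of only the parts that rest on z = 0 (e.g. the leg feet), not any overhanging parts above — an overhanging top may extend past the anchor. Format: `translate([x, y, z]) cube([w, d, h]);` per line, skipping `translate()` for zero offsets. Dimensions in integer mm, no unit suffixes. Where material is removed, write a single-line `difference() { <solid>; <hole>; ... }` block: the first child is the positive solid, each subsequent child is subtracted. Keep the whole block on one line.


difference() { translate([161, 486, 0]) cube([3450, 216, 2880]); translate([664, 486, 0]) cube([767, 216, 2014]); }
translate([161, 4160, 0]) cube([3450, 216, 2880]);
translate([161, 702, 0]) cube([216, 3458, 2880]);
translate([3395, 702, 0]) cube([216, 3458, 2880]);


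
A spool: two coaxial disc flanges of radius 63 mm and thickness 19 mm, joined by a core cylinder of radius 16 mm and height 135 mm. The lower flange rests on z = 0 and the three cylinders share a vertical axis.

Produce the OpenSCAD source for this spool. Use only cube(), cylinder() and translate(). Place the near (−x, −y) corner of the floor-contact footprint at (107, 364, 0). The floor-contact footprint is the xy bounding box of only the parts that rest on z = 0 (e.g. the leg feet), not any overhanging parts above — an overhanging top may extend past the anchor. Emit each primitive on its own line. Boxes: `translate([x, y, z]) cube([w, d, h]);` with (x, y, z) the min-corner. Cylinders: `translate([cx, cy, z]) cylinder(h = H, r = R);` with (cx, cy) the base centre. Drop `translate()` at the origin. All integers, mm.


translate([170, 427, 0]) cylinder(h = 19, r = 63);
translate([170, 427, 19]) cylinder(h = 135, r = 16);
translate([170, 427, 154]) cylinder(h = 19, r = 63);


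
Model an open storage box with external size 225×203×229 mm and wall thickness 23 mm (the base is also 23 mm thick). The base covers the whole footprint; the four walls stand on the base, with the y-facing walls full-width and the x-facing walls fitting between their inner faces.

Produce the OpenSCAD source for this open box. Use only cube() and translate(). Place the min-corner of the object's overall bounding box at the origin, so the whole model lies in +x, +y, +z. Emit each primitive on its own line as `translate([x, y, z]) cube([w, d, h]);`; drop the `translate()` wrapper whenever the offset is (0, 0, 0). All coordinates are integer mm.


cube([225, 203, 23]);
translate([0, 0, 23]) cube([225, 23, 206]);
translate([0, 180, 23]) cube([225, 23, 206]);
translate([0, 23, 23]) cube([23, 157, 206]);
translate([202, 23, 23]) cube([23, 157, 206]);


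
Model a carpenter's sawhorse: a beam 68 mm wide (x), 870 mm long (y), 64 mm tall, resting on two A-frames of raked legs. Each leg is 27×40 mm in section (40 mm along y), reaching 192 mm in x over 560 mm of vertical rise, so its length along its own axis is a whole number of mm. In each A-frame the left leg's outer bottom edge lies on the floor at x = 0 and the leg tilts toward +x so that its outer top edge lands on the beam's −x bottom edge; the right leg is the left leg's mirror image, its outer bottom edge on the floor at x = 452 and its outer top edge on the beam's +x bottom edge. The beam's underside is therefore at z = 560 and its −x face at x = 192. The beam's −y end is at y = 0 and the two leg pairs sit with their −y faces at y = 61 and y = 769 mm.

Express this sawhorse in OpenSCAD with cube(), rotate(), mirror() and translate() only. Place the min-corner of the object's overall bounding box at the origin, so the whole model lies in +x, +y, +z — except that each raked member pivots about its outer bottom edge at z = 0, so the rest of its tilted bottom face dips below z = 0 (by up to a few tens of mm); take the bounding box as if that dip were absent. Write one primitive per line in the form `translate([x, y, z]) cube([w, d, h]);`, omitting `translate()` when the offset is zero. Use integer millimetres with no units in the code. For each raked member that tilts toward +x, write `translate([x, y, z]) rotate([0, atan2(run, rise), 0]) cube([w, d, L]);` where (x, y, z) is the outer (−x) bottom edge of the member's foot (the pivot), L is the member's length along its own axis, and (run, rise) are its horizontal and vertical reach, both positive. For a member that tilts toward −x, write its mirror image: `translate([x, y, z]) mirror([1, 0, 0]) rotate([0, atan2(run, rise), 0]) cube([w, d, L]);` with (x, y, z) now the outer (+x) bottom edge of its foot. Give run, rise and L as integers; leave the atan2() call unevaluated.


// leg length = √(192² + 560²) = 592
// right-leg outer foot x = 2·192 + 68 = 452
// beam min-corner = (192, 0, 560)
translate([192, 0, 560]) cube([68, 870, 64]);
translate([0, 61, 0]) rotate([0, atan2(192, 560), 0]) cube([27, 40, 592]);
translate([452, 61, 0]) mirror([1, 0, 0]) rotate([0, atan2(192, 560), 0]) cube([27, 40, 592]);
translate([0, 769, 0]) rotate([0, atan2(192, 560), 0]) cube([27, 40, 592]);
translate([452, 769, 0]) mirror([1, 0, 0]) rotate([0, atan2(192, 560), 0]) cube([27, 40, 592]);


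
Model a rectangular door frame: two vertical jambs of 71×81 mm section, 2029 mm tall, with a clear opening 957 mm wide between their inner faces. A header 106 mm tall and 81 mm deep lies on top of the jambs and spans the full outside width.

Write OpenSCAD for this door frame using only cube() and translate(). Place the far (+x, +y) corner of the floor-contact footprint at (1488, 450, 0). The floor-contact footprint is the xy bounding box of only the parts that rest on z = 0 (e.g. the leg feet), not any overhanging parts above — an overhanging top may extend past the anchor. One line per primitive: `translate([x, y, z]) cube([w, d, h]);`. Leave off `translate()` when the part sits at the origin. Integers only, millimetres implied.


translate([389, 369, 0]) cube([71, 81, 2029]);
translate([1417, 369, 0]) cube([71, 81, 2029]);
translate([389, 369, 2029]) cube([1099, 81, 106]);


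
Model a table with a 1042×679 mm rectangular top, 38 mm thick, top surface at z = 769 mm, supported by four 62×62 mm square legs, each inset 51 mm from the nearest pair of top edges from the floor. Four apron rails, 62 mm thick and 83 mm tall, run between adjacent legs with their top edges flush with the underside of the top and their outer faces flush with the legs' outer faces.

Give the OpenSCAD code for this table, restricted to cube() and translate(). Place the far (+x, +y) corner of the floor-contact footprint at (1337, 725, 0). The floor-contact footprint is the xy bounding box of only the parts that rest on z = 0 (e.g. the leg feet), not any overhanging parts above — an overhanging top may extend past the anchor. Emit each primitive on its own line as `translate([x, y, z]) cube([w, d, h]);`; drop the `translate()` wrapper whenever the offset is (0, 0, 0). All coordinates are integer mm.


translate([346, 97, 731]) cube([1042, 679, 38]);
translate([397, 148, 0]) cube([62, 62, 731]);
translate([1275, 148, 0]) cube([62, 62, 731]);
translate([397, 663, 0]) cube([62, 62, 731]);
translate([1275, 663, 0]) cube([62, 62, 731]);
translate([459, 148, 648]) cube([816, 62, 83]);
translate([459, 663, 648]) cube([816, 62, 83]);
translate([397, 210, 648]) cube([62, 453, 83]);
translate([1275, 210, 648]) cube([62, 453, 83]);


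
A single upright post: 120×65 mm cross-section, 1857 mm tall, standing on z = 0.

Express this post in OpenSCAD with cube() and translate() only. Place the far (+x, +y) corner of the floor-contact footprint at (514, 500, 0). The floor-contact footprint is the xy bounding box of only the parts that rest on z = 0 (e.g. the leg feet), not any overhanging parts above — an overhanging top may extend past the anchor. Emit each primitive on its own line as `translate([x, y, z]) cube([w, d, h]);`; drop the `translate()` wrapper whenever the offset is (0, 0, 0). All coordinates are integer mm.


translate([394, 435, 0]) cube([120, 65, 1857]);


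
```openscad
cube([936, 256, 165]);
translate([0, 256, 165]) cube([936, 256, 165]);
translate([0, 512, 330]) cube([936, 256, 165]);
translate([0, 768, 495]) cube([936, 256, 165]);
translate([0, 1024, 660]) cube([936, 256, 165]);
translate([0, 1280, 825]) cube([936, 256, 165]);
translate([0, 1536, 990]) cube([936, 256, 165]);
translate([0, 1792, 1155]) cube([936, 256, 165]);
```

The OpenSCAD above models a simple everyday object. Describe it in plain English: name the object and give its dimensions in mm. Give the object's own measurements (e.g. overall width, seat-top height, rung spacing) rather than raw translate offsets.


A straight staircase of 8 solid steps. Each step is 936 mm wide (x), 256 mm deep (y, the going) and 165 mm tall (the rise). The first step rests on the floor; each subsequent step sits one going further in +y and one rise higher in +z, directly behind and above the previous step with no overlap.


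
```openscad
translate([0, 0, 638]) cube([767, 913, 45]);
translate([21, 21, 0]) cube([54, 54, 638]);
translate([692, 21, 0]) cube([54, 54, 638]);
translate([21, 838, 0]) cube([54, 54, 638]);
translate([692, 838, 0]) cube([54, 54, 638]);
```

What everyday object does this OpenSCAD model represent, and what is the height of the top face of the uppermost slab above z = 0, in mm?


A table. The table height is 683 mm.

A 767×913×45 slab sits at z = 638 on four 54 mm square posts — a table. The top surface is at 638 + 45 = 683 mm.


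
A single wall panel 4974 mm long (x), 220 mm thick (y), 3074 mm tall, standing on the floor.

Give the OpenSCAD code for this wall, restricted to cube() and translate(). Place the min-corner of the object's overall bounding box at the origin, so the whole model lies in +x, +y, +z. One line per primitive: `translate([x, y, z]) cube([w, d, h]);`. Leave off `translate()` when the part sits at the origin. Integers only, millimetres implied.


cube([4974, 220, 3074]);


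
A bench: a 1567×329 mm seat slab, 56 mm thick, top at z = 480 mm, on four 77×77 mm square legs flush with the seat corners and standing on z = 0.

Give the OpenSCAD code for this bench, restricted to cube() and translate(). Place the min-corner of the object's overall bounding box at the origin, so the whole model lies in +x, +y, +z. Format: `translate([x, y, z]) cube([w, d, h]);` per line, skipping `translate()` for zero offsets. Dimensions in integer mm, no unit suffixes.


// leg_h = 480 − 56 = 424
translate([0, 0, 424]) cube([1567, 329, 56]);
cube([77, 77, 424]);
translate([0, 252, 0]) cube([77, 77, 424]);
translate([1490, 0, 0]) cube([77, 77, 424]);
translate([1490, 252, 0]) cube([77, 77, 424]);


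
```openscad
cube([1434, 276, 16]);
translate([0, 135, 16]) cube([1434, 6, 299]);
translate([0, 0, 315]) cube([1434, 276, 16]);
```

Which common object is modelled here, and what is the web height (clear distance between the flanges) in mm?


An I-beam. The web height is 299 mm.

Two wide flanges with a thin centred web — an I-beam. Overall 331 mm minus two 16 mm flanges gives a web of 331 − 2·16 = 299 mm.


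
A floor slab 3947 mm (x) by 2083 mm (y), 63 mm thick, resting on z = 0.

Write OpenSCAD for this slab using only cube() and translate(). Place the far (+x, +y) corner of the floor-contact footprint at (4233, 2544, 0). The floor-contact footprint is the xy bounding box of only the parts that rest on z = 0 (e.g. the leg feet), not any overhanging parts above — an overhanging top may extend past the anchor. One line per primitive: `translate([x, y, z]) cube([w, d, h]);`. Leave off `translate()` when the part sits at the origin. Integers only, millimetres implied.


translate([286, 461, 0]) cube([3947, 2083, 63]);


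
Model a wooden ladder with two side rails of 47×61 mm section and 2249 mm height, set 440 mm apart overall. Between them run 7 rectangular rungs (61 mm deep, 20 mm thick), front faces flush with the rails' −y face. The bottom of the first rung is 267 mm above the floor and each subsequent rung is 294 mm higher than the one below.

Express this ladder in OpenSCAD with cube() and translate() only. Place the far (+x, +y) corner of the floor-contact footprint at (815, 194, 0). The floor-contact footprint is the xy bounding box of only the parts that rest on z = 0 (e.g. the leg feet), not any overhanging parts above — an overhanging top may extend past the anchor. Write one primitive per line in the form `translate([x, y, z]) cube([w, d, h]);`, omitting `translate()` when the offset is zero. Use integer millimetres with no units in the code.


// rung span = 440 - 2*47 = 346
// rung[k] z = 267 + k*294
translate([375, 133, 0]) cube([47, 61, 2249]);
translate([768, 133, 0]) cube([47, 61, 2249]);
translate([422, 133, 267]) cube([346, 61, 20]);
translate([422, 133, 561]) cube([346, 61, 20]);
translate([422, 133, 855]) cube([346, 61, 20]);
translate([422, 133, 1149]) cube([346, 61, 20]);
translate([422, 133, 1443]) cube([346, 61, 20]);
translate([422, 133, 1737]) cube([346, 61, 20]);
translate([422, 133, 2031]) cube([346, 61, 20]);


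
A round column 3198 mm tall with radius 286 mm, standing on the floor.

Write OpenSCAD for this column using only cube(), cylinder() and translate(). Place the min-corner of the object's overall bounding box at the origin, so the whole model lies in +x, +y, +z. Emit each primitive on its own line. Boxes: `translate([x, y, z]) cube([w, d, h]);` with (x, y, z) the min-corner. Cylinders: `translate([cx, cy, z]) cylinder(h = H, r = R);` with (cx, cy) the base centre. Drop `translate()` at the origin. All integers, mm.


translate([286, 286, 0]) cylinder(h = 3198, r = 286);


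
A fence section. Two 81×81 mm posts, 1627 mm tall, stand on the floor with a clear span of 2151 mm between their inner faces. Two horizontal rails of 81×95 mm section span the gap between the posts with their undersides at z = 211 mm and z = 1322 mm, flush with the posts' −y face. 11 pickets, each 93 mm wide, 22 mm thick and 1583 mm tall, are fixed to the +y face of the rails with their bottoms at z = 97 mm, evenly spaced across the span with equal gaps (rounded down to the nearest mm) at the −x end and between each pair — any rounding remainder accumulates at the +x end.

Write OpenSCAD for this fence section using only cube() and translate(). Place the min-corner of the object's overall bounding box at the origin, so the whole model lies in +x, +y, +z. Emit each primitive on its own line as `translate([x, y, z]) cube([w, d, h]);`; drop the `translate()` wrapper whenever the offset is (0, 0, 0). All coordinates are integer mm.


cube([81, 81, 1627]);
translate([2232, 0, 0]) cube([81, 81, 1627]);
translate([81, 0, 211]) cube([2151, 81, 95]);
translate([81, 0, 1322]) cube([2151, 81, 95]);
translate([175, 81, 97]) cube([93, 22, 1583]);
translate([362, 81, 97]) cube([93, 22, 1583]);
translate([549, 81, 97]) cube([93, 22, 1583]);
translate([736, 81, 97]) cube([93, 22, 1583]);
translate([923, 81, 97]) cube([93, 22, 1583]);
translate([1110, 81, 97]) cube([93, 22, 1583]);
translate([1297, 81, 97]) cube([93, 22, 1583]);
translate([1484, 81, 97]) cube([93, 22, 1583]);
translate([1671, 81, 97]) cube([93, 22, 1583]);
translate([1858, 81, 97]) cube([93, 22, 1583]);
translate([2045, 81, 97]) cube([93, 22, 1583]);


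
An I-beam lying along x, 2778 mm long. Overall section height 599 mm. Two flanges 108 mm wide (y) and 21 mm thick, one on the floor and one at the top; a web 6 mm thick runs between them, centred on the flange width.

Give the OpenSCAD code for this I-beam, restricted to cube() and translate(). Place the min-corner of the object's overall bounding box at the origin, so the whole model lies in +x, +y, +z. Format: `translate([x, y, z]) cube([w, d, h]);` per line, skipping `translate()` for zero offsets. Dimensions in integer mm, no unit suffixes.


cube([2778, 108, 21]);
translate([0, 51, 21]) cube([2778, 6, 557]);
translate([0, 0, 578]) cube([2778, 108, 21]);


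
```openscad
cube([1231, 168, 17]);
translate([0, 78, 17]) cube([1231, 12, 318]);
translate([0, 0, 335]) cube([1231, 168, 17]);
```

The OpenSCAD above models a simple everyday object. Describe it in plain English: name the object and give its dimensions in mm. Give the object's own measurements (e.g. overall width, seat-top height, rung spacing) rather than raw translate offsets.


An I-beam lying along x, 1231 mm long. Overall section height 352 mm. Two flanges 168 mm wide (y) and 17 mm thick, one on the floor and one at the top; a web 12 mm thick runs between them, centred on the flange width.


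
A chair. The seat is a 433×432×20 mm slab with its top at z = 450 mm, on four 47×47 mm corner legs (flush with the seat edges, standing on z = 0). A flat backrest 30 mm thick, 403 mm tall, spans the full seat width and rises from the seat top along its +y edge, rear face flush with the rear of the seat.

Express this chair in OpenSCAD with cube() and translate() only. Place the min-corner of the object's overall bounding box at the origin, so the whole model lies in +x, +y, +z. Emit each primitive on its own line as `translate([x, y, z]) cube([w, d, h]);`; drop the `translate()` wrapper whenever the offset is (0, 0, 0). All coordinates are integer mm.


translate([0, 0, 430]) cube([433, 432, 20]);
cube([47, 47, 430]);
translate([386, 0, 0]) cube([47, 47, 430]);
translate([0, 385, 0]) cube([47, 47, 430]);
translate([386, 385, 0]) cube([47, 47, 430]);
translate([0, 402, 450]) cube([433, 30, 403]);


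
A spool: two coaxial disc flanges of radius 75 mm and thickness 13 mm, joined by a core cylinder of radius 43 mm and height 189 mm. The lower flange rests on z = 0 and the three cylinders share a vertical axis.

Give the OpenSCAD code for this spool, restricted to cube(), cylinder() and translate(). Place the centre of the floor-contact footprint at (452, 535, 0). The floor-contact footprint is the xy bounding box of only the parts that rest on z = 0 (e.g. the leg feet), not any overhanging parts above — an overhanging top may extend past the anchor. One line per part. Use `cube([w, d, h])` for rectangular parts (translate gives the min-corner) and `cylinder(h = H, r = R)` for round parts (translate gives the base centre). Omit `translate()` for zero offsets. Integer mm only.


translate([452, 535, 0]) cylinder(h = 13, r = 75);
translate([452, 535, 13]) cylinder(h = 189, r = 43);
translate([452, 535, 202]) cylinder(h = 13, r = 75);


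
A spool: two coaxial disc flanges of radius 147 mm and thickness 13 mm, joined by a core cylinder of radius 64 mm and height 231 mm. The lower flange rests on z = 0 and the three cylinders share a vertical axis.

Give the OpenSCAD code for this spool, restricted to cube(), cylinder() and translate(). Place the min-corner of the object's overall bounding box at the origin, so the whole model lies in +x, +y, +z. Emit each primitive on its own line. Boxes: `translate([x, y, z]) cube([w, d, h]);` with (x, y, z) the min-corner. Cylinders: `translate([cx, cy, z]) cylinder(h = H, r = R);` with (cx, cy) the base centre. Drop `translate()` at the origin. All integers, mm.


translate([147, 147, 0]) cylinder(h = 13, r = 147);
translate([147, 147, 13]) cylinder(h = 231, r = 64);
translate([147, 147, 244]) cylinder(h = 13, r = 147);


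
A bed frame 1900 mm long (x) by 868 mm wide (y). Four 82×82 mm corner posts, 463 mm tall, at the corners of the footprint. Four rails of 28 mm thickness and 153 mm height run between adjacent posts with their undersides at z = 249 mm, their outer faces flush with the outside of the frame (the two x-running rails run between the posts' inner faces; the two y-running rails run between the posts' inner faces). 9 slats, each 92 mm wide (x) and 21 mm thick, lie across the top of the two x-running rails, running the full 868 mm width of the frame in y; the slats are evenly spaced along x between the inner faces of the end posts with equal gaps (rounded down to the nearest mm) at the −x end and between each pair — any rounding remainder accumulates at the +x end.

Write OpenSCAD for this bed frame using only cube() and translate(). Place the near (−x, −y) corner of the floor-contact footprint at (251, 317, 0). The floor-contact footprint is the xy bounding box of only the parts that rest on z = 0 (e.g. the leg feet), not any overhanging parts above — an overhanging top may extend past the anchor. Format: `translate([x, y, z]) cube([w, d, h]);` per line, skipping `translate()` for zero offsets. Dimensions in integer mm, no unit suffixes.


translate([251, 317, 0]) cube([82, 82, 463]);
translate([251, 1103, 0]) cube([82, 82, 463]);
translate([2069, 317, 0]) cube([82, 82, 463]);
translate([2069, 1103, 0]) cube([82, 82, 463]);
translate([333, 317, 249]) cube([1736, 28, 153]);
translate([333, 1157, 249]) cube([1736, 28, 153]);
translate([251, 399, 249]) cube([28, 704, 153]);
translate([2123, 399, 249]) cube([28, 704, 153]);
translate([423, 317, 402]) cube([92, 868, 21]);
translate([605, 317, 402]) cube([92, 868, 21]);
translate([787, 317, 402]) cube([92, 868, 21]);
translate([969, 317, 402]) cube([92, 868, 21]);
translate([1151, 317, 402]) cube([92, 868, 21]);
translate([1333, 317, 402]) cube([92, 868, 21]);
translate([1515, 317, 402]) cube([92, 868, 21]);
translate([1697, 317, 402]) cube([92, 868, 21]);
translate([1879, 317, 402]) cube([92, 868, 21]);
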